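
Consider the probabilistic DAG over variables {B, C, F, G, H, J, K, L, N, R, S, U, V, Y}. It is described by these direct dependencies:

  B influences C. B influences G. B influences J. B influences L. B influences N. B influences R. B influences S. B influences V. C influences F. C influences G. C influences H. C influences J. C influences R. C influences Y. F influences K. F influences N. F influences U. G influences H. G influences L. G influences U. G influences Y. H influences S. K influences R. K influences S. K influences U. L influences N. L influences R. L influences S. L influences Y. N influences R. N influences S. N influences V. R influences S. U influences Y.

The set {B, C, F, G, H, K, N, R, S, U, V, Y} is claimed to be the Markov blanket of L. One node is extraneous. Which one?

L's parents: B, G.
Children of L: N, R, S, Y.
Co-parents of L (other parents of its children):
  N's other parents are B, F.
  R also has parents B, C, K, N.
  parents(S) \ {L} = {B, H, K, N, R}.
  Y also has parents C, G, U.
MB(L) = {B, C, F, G, H, K, N, R, S, U, Y}.
V is neither a parent, child, nor co-parent of L, so it does not belong.

V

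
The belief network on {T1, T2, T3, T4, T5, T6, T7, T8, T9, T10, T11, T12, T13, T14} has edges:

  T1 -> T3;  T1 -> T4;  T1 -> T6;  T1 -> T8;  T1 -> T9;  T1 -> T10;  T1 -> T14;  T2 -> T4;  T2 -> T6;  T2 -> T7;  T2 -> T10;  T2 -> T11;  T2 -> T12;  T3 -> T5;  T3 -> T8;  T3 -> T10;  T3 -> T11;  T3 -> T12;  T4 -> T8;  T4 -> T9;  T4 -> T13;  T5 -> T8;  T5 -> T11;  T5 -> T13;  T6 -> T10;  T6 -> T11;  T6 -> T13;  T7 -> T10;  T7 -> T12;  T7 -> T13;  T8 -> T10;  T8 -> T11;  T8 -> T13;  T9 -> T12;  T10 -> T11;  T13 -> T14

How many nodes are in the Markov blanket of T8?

10

Recall MB(v) = parents ∪ children ∪ spouses, where spouses are the other parents of v's children.
T8 has children T10, T11, T13.
T8's parents: T1, T3, T4, T5.
Parents of each child, excluding T8:
  T10: T1, T2, T3, T6, T7
  T11: T2, T3, T5, T6, T10
  T13: T4, T5, T6, T7
MB(T8) = {T1, T2, T3, T4, T5, T6, T7, T10, T11, T13}, which has 10 nodes.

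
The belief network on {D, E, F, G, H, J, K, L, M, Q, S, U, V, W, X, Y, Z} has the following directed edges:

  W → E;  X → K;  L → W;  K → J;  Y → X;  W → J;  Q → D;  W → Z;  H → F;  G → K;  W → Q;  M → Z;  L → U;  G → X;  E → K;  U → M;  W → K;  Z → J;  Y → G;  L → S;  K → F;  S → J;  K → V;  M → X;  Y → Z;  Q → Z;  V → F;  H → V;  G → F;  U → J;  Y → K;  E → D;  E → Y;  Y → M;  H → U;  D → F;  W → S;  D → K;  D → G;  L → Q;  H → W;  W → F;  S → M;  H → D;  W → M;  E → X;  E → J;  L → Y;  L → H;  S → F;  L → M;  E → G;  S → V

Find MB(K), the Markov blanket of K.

{D, E, F, G, H, J, S, U, V, W, X, Y, Z}

A node's Markov blanket = Pa ∪ Ch ∪ (parents of Ch other than the node itself).
Ch(K) = {F, J, V}.
K has parents D, E, G, W, X, Y.
For each child, the remaining parents (spouses of K):
  V's other parents are H, S.
  parents(F) \ {K} = {D, G, H, S, V, W}.
  parents(J) \ {K} = {E, S, U, W, Z}.
MB(K) = {D, E, F, G, H, J, S, U, V, W, X, Y, Z}.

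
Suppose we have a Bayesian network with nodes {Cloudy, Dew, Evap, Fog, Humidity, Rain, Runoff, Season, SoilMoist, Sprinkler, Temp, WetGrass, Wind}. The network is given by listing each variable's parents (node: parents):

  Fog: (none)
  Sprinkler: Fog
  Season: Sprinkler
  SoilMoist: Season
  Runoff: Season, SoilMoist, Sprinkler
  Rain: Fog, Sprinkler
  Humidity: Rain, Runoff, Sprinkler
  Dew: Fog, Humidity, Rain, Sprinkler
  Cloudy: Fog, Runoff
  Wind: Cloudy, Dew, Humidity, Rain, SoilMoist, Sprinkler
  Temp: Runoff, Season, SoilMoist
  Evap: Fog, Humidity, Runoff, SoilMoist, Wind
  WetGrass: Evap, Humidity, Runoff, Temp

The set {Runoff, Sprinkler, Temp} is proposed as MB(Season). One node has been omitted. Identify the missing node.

The Markov blanket of a node is its parents, its children, and the other parents of its children.
Season has parent Sprinkler.
Season has children Runoff, SoilMoist, Temp.
Parents of each child, excluding Season:
  SoilMoist: no additional parents.
  Runoff also has parents SoilMoist, Sprinkler.
  Temp also has parents Runoff, SoilMoist.
MB(Season) = {Runoff, SoilMoist, Sprinkler, Temp}.
Comparing with the claimed set, SoilMoist is missing.

SoilMoist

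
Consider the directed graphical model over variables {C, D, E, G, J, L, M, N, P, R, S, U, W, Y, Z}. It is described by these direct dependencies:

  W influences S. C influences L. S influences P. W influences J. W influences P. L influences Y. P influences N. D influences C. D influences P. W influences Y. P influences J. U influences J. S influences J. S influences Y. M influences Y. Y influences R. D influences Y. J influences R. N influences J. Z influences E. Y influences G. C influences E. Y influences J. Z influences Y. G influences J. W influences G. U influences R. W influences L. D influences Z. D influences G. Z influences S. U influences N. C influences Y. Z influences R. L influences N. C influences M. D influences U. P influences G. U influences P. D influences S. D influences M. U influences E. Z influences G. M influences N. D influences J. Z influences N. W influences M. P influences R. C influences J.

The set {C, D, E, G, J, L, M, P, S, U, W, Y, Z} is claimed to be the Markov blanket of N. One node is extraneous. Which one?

Parents of N: L, M, P, U, Z.
N has child J.
Parents of each child, excluding N:
  J's other parents are C, D, G, P, S, U, W, Y.
MB(N) = {C, D, G, J, L, M, P, S, U, W, Y, Z}.
E is neither a parent, child, nor co-parent of N, so it does not belong.

E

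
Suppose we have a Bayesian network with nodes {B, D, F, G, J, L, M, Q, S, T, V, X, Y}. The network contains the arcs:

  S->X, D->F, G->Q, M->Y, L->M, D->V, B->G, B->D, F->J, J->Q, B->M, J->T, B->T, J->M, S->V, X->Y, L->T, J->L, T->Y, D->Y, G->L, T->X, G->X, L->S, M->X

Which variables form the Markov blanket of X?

The Markov blanket of a node is its parents, its children, and the other parents of its children.
Parents of X: G, M, S, T.
Ch(X) = {Y}.
Co-parents of X (other parents of its children):
  Y also has parents D, M, T.
Taking the union gives {D, G, M, S, T, Y}.

{D, G, M, S, T, Y}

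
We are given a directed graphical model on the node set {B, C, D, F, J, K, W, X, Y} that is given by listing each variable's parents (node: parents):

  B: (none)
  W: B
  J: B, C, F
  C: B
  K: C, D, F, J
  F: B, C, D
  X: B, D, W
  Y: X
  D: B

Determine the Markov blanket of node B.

By definition, MB(B) is built from B's parents, B's children, and the co-parents of B.
Parents of B: none.
B has children C, D, F, J, W, X.
Other parents of B's children:
  C: no additional parents.
  D: no additional parents.
  F also has parents C, D.
  J also has parents C, F.
  W has no other parent.
  parents(X) \ {B} = {D, W}.
Taking the union gives {C, D, F, J, W, X}.

{C, D, F, J, W, X}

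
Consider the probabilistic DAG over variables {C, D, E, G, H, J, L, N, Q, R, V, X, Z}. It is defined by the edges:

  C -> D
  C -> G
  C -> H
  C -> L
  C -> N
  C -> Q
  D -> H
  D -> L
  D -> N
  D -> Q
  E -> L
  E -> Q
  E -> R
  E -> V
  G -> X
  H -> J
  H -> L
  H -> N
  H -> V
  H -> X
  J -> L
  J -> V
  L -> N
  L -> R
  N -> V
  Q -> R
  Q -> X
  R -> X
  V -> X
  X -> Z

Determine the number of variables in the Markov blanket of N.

7

A node's Markov blanket = Pa ∪ Ch ∪ (parents of Ch other than the node itself).
N's parents: C, D, H, L.
Ch(N) = {V}.
Parents of each child, excluding N:
  V: E, H, J
MB(N) = {C, D, E, H, J, L, V}, which has 7 nodes.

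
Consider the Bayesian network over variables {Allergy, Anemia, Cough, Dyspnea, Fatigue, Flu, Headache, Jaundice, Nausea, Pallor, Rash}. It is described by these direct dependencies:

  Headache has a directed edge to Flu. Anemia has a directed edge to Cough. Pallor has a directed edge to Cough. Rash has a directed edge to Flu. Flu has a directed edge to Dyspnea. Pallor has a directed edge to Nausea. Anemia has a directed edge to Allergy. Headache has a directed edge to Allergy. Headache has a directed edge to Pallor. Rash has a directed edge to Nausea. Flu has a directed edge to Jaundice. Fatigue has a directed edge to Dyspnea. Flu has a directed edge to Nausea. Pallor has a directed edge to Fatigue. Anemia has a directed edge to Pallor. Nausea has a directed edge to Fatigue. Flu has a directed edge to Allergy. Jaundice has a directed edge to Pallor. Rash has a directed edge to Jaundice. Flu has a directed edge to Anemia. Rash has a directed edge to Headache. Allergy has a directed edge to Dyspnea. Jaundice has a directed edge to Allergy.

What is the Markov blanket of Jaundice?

Recall MB(v) = parents ∪ children ∪ spouses, where spouses are the other parents of v's children.
Jaundice's parents: Flu, Rash.
Jaundice's children: Allergy, Pallor.
Parents of each child, excluding Jaundice:
  Allergy: Anemia, Flu, Headache
  Pallor: Anemia, Headache
Taking the union gives {Allergy, Anemia, Flu, Headache, Pallor, Rash}.

{Allergy, Anemia, Flu, Headache, Pallor, Rash}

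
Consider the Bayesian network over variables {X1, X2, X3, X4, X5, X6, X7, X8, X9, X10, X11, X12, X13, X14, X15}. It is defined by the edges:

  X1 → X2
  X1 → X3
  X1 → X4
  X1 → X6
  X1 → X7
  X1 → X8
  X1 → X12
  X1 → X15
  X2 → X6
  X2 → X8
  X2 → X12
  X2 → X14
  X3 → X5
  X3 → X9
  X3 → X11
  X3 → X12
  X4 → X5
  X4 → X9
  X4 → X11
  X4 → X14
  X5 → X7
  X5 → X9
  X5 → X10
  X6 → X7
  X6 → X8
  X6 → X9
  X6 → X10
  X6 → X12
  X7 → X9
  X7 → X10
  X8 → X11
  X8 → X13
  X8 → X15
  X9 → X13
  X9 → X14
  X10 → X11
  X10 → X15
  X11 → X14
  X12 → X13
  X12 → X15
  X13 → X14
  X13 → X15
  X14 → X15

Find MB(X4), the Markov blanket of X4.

{X1, X2, X3, X5, X6, X7, X8, X9, X10, X11, X13, X14}

Recall MB(v) = parents ∪ children ∪ spouses, where spouses are the other parents of v's children.
X4's parents: X1.
X4 has children X5, X9, X11, X14.
For each child, the remaining parents (spouses of X4):
  X5: X3
  X9: X3, X5, X6, X7
  X11: X3, X8, X10
  X14: X2, X9, X11, X13
Union: {X1} ∪ {X5, X9, X11, X14} ∪ {X2, X3, X5, X6, X7, X8, X9, X10, X11, X13} = {X1, X2, X3, X5, X6, X7, X8, X9, X10, X11, X13, X14}.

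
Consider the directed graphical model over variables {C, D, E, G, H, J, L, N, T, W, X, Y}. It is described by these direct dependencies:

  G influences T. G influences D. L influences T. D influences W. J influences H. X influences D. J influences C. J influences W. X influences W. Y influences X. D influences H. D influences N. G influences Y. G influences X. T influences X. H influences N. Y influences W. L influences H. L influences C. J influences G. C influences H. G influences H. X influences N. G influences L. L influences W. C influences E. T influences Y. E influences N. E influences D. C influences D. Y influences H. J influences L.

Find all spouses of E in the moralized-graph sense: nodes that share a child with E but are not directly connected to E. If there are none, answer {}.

{G, H, X}

Children of E: D, N.
  parents(D) \ {E} = {C, G, X}.
  parents(N) \ {E} = {D, H, X}.
Excluding nodes already adjacent to E (C, D, N), the co-parent-only contribution is {G, H, X}.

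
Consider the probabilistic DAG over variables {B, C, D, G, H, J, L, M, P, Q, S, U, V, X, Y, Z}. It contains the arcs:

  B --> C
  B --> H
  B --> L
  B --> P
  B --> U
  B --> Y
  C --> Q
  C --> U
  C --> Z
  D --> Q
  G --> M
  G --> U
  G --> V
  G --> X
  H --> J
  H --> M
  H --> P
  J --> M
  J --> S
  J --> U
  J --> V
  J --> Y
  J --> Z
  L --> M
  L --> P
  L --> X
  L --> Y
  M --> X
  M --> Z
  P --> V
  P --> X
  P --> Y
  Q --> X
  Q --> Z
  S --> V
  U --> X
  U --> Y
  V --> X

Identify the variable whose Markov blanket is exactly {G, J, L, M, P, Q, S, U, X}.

The target node must have every member of {G, J, L, M, P, Q, S, U, X} as a parent, child, or co-parent, and no others.
Parents of V: G, J, P, S; children: X; co-parents: G, L, M, P, Q, U.
These exactly cover the given set, so the node is V.

V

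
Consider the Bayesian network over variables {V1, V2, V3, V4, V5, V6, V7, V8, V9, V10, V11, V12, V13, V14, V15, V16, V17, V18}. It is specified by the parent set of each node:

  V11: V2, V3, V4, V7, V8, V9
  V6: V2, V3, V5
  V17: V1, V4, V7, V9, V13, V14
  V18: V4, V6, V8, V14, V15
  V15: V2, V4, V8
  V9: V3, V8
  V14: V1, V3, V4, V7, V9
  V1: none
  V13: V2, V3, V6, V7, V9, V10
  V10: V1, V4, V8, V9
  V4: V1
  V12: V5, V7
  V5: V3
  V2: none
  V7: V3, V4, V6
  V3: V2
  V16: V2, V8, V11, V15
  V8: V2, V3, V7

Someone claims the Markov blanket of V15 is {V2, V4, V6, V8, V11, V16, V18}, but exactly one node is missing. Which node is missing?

Recall MB(v) = parents ∪ children ∪ spouses, where spouses are the other parents of v's children.
Parents of V15: V2, V4, V8.
Children of V15: V16, V18.
Co-parents of V15 (other parents of its children):
  V16 also has parents V2, V8, V11.
  V18 also has parents V4, V6, V8, V14.
MB(V15) = {V2, V4, V6, V8, V11, V14, V16, V18}.
Comparing with the claimed set, V14 is missing.

V14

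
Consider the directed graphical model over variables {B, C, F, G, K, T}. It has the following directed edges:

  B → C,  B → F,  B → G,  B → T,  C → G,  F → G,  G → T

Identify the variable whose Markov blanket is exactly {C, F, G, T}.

B

The target node must have every member of {C, F, G, T} as a parent, child, or co-parent, and no others.
Parents of B: none; children: C, F, G, T; co-parents: C, F, G.
These exactly cover the given set, so the node is B.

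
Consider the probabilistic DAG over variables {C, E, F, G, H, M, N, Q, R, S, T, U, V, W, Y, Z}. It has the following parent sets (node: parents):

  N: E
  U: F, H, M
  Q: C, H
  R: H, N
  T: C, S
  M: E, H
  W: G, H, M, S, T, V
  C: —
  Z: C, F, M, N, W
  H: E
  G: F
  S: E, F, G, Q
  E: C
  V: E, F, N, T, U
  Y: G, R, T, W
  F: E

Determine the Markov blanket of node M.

{C, E, F, G, H, N, S, T, U, V, W, Z}

Recall MB(v) = parents ∪ children ∪ spouses, where spouses are the other parents of v's children.
M's children: U, W, Z.
M's parents: E, H.
Other parents of M's children:
  U: F, H
  W: G, H, S, T, V
  Z: C, F, N, W
Taking the union gives {C, E, F, G, H, N, S, T, U, V, W, Z}.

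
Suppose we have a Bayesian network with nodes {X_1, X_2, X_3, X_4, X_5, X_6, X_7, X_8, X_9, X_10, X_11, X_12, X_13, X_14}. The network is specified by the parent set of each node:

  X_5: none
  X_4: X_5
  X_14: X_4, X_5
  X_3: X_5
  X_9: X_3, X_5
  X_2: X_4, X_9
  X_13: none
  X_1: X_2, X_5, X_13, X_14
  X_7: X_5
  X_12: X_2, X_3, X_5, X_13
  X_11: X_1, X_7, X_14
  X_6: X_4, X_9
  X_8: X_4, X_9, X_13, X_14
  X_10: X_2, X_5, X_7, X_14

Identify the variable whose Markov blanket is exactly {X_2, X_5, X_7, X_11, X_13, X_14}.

The target node must have every member of {X_2, X_5, X_7, X_11, X_13, X_14} as a parent, child, or co-parent, and no others.
Parents of X_1: X_2, X_5, X_13, X_14; children: X_11; co-parents: X_7, X_14.
These exactly cover the given set, so the node is X_1.

X_1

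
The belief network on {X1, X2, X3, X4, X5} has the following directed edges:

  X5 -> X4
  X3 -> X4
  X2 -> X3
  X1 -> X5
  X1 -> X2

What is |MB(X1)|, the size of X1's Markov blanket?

2

X1 has children X2, X5.
Parents of X1: none.
Parents of each child, excluding X1:
  X5 has no other parent.
  X2 has no other parent.
MB(X1) = {X2, X5}, which has 2 nodes.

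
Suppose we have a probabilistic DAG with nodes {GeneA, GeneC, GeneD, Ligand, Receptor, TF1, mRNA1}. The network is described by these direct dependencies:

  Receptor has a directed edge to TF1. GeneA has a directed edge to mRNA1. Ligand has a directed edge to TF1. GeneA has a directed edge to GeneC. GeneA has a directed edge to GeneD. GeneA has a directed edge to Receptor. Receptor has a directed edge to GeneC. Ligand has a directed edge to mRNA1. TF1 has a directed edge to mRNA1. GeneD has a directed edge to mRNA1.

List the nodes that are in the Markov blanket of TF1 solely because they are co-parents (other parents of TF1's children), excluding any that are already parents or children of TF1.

{GeneA, GeneD}

Children of TF1: mRNA1.
  mRNA1 also has parents GeneA, GeneD, Ligand.
Excluding nodes already adjacent to TF1 (Ligand, Receptor, mRNA1), the co-parent-only contribution is {GeneA, GeneD}.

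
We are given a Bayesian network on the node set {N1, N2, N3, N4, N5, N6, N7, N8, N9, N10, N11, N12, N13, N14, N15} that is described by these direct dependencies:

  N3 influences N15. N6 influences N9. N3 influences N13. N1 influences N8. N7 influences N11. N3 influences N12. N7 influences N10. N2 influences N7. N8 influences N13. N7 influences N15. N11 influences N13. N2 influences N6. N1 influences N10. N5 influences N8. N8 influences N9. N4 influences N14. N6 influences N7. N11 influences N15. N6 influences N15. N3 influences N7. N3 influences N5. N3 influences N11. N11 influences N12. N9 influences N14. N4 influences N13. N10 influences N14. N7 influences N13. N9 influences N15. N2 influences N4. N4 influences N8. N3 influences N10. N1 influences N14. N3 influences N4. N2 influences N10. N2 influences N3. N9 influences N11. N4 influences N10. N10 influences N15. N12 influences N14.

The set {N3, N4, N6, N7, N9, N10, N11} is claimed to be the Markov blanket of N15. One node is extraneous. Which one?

By definition, MB(N15) is built from N15's parents, N15's children, and the co-parents of N15.
N15's parents: N3, N6, N7, N9, N10, N11.
N15's children: none.
N15 has no children, so there are no co-parents.
MB(N15) = {N3, N6, N7, N9, N10, N11}.
N4 is neither a parent, child, nor co-parent of N15, so it does not belong.

N4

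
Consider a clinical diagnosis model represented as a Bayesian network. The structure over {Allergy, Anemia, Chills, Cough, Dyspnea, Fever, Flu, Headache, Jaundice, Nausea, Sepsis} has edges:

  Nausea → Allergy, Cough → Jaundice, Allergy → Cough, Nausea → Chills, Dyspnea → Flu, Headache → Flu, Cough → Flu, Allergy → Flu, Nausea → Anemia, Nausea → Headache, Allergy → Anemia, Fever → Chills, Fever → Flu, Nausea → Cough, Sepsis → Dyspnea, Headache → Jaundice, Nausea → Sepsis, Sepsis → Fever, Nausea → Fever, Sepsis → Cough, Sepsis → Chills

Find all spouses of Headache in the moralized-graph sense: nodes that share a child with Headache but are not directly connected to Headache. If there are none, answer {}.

{Allergy, Cough, Dyspnea, Fever}

Children of Headache: Flu, Jaundice.
  parents(Flu) \ {Headache} = {Allergy, Cough, Dyspnea, Fever}.
  Jaundice also has parent Cough.
Excluding nodes already adjacent to Headache (Flu, Jaundice, Nausea), the co-parent-only contribution is {Allergy, Cough, Dyspnea, Fever}.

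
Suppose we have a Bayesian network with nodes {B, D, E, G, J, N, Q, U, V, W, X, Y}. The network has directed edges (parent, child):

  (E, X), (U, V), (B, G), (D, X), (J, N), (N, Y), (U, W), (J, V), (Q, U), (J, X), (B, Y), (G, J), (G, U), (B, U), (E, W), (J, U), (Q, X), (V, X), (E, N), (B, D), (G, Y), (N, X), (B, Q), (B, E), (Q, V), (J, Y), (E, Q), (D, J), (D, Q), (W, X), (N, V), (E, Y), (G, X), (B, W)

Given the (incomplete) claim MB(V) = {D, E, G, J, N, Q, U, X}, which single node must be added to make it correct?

Pa(V) = {J, N, Q, U}.
V has child X.
Parents of each child, excluding V:
  X: D, E, G, J, N, Q, W
MB(V) = {D, E, G, J, N, Q, U, W, X}.
Comparing with the claimed set, W is missing.

W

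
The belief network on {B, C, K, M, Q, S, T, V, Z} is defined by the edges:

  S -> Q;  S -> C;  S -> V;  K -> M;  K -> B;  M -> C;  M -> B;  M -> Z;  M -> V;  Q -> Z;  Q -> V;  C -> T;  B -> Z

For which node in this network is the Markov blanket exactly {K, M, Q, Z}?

B

The target node must have every member of {K, M, Q, Z} as a parent, child, or co-parent, and no others.
Parents of B: K, M; children: Z; co-parents: M, Q.
These exactly cover the given set, so the node is B.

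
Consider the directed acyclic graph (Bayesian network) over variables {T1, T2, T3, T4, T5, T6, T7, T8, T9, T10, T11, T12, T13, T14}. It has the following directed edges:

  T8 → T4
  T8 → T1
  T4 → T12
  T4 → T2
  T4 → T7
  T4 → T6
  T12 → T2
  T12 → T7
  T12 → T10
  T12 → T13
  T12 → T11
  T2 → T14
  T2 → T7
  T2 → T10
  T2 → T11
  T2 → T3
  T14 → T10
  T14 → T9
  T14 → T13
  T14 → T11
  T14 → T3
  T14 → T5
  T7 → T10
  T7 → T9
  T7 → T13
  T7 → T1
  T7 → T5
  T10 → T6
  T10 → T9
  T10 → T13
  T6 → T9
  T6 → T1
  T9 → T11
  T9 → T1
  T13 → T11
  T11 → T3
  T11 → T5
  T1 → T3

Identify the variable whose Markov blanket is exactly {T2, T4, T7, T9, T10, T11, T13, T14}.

The target node must have every member of {T2, T4, T7, T9, T10, T11, T13, T14} as a parent, child, or co-parent, and no others.
Parents of T12: T4; children: T2, T7, T10, T11, T13; co-parents: T2, T4, T7, T9, T10, T13, T14.
These exactly cover the given set, so the node is T12.

T12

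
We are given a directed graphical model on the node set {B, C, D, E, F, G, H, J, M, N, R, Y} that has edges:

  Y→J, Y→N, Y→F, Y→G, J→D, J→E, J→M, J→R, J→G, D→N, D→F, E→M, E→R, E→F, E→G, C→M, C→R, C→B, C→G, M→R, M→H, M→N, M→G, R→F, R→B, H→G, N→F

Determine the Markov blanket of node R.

{B, C, D, E, F, J, M, N, Y}

Recall MB(v) = parents ∪ children ∪ spouses, where spouses are the other parents of v's children.
R has children B, F.
R has parents C, E, J, M.
Co-parents of R (other parents of its children):
  F also has parents D, E, N, Y.
  B also has parent C.
Taking the union gives {B, C, D, E, F, J, M, N, Y}.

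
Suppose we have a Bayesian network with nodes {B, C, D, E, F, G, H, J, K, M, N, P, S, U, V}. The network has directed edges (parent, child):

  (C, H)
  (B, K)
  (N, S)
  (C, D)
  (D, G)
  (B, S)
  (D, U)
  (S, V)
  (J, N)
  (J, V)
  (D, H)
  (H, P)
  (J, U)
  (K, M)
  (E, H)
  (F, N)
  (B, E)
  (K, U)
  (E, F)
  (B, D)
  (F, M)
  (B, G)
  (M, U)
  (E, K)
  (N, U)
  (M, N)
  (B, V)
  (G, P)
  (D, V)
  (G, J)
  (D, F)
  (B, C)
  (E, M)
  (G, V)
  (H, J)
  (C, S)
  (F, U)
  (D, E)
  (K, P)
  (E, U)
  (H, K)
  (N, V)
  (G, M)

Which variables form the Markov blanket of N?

{B, C, D, E, F, G, J, K, M, S, U, V}

N has children S, U, V.
Pa(N) = {F, J, M}.
Parents of each child, excluding N:
  S: B, C
  U: D, E, F, J, K, M
  V: B, D, G, J, S
Taking the union gives {B, C, D, E, F, G, J, K, M, S, U, V}.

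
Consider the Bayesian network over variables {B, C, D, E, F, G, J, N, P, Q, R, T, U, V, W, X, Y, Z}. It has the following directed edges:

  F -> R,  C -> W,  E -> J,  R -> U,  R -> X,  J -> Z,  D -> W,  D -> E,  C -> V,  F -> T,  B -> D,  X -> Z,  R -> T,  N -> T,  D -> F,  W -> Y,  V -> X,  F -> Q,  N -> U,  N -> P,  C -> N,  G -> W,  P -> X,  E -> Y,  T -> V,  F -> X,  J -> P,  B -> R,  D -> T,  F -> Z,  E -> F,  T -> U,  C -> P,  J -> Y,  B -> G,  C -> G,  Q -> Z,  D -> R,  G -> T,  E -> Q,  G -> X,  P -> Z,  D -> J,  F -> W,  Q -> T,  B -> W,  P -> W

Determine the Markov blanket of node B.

Parents of B: none.
Ch(B) = {D, G, R, W}.
Parents of each child, excluding B:
  D: —
  G: C
  R: D, F
  W: C, D, F, G, P
MB(B) = {C, D, F, G, P, R, W}.

{C, D, F, G, P, R, W}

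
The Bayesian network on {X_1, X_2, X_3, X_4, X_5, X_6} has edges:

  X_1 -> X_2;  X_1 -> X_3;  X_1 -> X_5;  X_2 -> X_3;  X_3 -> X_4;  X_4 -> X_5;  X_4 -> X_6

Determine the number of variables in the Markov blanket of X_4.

The Markov blanket of a node is its parents, its children, and the other parents of its children.
X_4's children: X_5, X_6.
X_4 has parent X_3.
Other parents of X_4's children:
  X_5: X_1
  X_6: —
MB(X_4) = {X_1, X_3, X_5, X_6}, which has 4 nodes.

4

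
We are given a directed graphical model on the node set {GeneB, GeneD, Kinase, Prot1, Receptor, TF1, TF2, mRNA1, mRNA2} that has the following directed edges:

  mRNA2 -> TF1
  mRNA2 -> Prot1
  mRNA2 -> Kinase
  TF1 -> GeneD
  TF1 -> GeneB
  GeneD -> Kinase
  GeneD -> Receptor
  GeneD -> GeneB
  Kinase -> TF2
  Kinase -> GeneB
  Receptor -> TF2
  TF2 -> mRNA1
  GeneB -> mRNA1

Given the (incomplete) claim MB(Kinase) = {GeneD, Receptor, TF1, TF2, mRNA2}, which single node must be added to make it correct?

GeneB

Parents of Kinase: GeneD, mRNA2.
Children of Kinase: GeneB, TF2.
Parents of each child, excluding Kinase:
  TF2: Receptor
  GeneB: GeneD, TF1
MB(Kinase) = {GeneB, GeneD, Receptor, TF1, TF2, mRNA2}.
Comparing with the claimed set, GeneB is missing.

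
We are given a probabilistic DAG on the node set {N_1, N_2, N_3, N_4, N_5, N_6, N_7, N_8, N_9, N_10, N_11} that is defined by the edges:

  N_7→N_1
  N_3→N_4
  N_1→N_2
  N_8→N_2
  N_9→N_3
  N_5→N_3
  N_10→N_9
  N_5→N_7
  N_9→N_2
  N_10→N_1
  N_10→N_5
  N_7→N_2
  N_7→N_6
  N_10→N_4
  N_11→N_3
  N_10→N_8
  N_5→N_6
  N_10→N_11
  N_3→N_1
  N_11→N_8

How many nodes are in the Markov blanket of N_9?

8

Recall MB(v) = parents ∪ children ∪ spouses, where spouses are the other parents of v's children.
N_9 has parent N_10.
N_9's children: N_2, N_3.
Co-parents of N_9 (other parents of its children):
  N_3: N_5, N_11
  N_2: N_1, N_7, N_8
MB(N_9) = {N_1, N_2, N_3, N_5, N_7, N_8, N_10, N_11}, which has 8 nodes.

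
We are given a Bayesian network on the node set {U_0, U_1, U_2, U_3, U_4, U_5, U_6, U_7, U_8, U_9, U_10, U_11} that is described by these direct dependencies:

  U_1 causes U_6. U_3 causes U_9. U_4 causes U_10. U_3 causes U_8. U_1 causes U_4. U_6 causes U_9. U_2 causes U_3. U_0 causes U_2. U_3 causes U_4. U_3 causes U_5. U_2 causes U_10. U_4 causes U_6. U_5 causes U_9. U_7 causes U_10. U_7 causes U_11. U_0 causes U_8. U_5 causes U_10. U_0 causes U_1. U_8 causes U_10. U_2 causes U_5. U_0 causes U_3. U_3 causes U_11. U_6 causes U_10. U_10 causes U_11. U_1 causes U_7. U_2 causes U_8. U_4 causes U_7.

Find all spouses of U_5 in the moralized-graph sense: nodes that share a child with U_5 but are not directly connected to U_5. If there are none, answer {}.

Children of U_5: U_9, U_10.
  U_9 also has parents U_3, U_6.
  U_10 also has parents U_2, U_4, U_6, U_7, U_8.
Excluding nodes already adjacent to U_5 (U_2, U_3, U_9, U_10), the co-parent-only contribution is {U_4, U_6, U_7, U_8}.

{U_4, U_6, U_7, U_8}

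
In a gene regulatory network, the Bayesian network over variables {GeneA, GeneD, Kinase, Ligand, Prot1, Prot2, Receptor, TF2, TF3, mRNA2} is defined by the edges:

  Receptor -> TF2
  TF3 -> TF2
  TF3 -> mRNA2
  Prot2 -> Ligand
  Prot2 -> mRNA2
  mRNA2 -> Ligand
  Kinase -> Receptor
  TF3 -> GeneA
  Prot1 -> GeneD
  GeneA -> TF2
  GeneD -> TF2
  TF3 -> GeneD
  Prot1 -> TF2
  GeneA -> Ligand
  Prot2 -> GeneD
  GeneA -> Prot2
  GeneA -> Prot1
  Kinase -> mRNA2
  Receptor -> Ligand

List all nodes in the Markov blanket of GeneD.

{GeneA, Prot1, Prot2, Receptor, TF2, TF3}

GeneD's parents: Prot1, Prot2, TF3.
Ch(GeneD) = {TF2}.
Co-parents of GeneD (other parents of its children):
  TF2's other parents are GeneA, Prot1, Receptor, TF3.
MB(GeneD) = {GeneA, Prot1, Prot2, Receptor, TF2, TF3}.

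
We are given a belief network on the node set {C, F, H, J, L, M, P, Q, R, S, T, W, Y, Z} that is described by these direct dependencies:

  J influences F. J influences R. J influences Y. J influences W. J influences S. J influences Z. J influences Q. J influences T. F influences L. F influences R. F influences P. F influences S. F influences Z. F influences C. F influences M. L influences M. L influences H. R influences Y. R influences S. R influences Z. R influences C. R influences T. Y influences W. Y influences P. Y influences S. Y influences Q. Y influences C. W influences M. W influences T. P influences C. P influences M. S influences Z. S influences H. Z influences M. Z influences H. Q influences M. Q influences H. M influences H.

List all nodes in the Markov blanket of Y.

{C, F, J, P, Q, R, S, W}

Y's children: C, P, Q, S, W.
Parents of Y: J, R.
Other parents of Y's children:
  W: J
  P: F
  S: F, J, R
  Q: J
  C: F, P, R
So the Markov blanket of Y is {C, F, J, P, Q, R, S, W}.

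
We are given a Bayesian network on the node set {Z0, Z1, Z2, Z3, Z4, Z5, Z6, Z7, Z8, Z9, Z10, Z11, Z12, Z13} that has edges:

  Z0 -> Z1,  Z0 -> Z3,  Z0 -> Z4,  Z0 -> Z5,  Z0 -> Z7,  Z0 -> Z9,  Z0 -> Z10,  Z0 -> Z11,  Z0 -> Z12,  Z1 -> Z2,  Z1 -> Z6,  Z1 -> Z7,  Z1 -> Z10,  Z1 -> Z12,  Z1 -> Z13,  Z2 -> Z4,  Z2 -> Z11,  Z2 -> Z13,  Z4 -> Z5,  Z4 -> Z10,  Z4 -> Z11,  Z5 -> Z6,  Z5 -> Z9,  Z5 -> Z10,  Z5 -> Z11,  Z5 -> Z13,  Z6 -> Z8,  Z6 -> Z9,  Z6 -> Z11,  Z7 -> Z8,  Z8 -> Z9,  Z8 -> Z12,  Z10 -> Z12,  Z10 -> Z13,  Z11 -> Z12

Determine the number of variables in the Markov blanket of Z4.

By definition, MB(Z4) is built from Z4's parents, Z4's children, and the co-parents of Z4.
Pa(Z4) = {Z0, Z2}.
Ch(Z4) = {Z5, Z10, Z11}.
For each child, the remaining parents (spouses of Z4):
  Z5 also has parent Z0.
  parents(Z10) \ {Z4} = {Z0, Z1, Z5}.
  Z11's other parents are Z0, Z2, Z5, Z6.
MB(Z4) = {Z0, Z1, Z2, Z5, Z6, Z10, Z11}, which has 7 nodes.

7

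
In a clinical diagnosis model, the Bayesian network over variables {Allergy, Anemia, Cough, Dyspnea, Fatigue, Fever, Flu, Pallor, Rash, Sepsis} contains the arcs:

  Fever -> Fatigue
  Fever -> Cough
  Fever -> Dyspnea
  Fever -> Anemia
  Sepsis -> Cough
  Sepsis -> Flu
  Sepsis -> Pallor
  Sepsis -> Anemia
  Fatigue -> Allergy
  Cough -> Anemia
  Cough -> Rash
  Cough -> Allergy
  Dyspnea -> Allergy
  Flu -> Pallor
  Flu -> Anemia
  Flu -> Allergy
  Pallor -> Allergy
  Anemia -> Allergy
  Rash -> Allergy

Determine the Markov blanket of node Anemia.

{Allergy, Cough, Dyspnea, Fatigue, Fever, Flu, Pallor, Rash, Sepsis}

Anemia has parents Cough, Fever, Flu, Sepsis.
Ch(Anemia) = {Allergy}.
For each child, the remaining parents (spouses of Anemia):
  Allergy: Cough, Dyspnea, Fatigue, Flu, Pallor, Rash
MB(Anemia) = {Allergy, Cough, Dyspnea, Fatigue, Fever, Flu, Pallor, Rash, Sepsis}.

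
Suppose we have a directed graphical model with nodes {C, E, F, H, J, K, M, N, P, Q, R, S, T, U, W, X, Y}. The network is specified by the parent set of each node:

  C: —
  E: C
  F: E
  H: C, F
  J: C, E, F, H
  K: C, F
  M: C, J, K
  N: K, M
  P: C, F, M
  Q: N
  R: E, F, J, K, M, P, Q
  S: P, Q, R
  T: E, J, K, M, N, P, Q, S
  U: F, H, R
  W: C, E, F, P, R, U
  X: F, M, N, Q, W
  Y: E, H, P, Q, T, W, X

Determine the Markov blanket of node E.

{C, F, H, J, K, M, N, P, Q, R, S, T, U, W, X, Y}

Recall MB(v) = parents ∪ children ∪ spouses, where spouses are the other parents of v's children.
E has parent C.
E has children F, J, R, T, W, Y.
For each child, the remaining parents (spouses of E):
  F has no other parent.
  J's other parents are C, F, H.
  parents(R) \ {E} = {F, J, K, M, P, Q}.
  parents(T) \ {E} = {J, K, M, N, P, Q, S}.
  parents(W) \ {E} = {C, F, P, R, U}.
  Y's other parents are H, P, Q, T, W, X.
Taking the union gives {C, F, H, J, K, M, N, P, Q, R, S, T, U, W, X, Y}.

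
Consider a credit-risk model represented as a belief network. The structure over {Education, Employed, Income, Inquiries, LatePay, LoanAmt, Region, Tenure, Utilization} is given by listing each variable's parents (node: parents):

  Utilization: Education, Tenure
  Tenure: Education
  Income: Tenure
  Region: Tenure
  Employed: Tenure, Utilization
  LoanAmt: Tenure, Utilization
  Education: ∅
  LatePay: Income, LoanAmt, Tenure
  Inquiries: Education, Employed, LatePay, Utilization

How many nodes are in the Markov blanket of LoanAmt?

4

LoanAmt has parents Tenure, Utilization.
LoanAmt's children: LatePay.
Parents of each child, excluding LoanAmt:
  LatePay also has parents Income, Tenure.
MB(LoanAmt) = {Income, LatePay, Tenure, Utilization}, which has 4 nodes.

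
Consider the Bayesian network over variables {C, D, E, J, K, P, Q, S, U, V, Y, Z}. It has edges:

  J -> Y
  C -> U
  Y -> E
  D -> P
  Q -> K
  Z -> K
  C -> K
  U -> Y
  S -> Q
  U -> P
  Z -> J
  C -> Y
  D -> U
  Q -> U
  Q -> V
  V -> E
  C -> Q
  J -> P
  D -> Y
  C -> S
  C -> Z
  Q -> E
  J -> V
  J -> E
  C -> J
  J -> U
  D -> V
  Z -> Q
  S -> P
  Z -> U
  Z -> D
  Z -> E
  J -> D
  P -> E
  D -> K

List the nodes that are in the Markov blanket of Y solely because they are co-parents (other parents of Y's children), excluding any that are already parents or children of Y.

Children of Y: E.
  E's other parents are J, P, Q, V, Z.
Excluding nodes already adjacent to Y (C, D, E, J, U), the co-parent-only contribution is {P, Q, V, Z}.

{P, Q, V, Z}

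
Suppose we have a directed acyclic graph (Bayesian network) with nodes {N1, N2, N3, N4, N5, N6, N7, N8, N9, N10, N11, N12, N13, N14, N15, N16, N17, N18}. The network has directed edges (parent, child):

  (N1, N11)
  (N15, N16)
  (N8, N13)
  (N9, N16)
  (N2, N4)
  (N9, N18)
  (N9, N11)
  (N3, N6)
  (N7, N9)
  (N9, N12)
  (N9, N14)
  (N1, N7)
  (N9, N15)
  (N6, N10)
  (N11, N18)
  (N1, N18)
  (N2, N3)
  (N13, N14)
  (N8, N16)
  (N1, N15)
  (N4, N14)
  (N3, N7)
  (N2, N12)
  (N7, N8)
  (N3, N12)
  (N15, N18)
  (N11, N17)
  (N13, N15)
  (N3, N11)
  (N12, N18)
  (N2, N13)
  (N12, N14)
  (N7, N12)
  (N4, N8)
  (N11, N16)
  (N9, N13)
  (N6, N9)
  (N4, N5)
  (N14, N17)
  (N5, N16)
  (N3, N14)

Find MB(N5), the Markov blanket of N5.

By definition, MB(N5) is built from N5's parents, N5's children, and the co-parents of N5.
Parents of N5: N4.
N5's children: N16.
Parents of each child, excluding N5:
  N16: N8, N9, N11, N15
Taking the union gives {N4, N8, N9, N11, N15, N16}.

{N4, N8, N9, N11, N15, N16}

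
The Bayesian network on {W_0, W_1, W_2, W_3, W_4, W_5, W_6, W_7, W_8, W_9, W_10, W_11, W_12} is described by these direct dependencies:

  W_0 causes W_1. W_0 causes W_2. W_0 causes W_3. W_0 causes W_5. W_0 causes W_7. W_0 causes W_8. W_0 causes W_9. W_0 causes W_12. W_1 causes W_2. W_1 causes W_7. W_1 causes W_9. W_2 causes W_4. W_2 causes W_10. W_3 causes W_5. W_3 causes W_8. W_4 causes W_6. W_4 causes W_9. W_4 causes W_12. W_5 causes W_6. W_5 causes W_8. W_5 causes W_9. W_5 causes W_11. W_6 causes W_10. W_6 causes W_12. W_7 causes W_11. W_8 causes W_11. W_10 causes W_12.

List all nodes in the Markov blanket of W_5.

{W_0, W_1, W_3, W_4, W_6, W_7, W_8, W_9, W_11}

A node's Markov blanket = Pa ∪ Ch ∪ (parents of Ch other than the node itself).
W_5's parents: W_0, W_3.
Children of W_5: W_6, W_8, W_9, W_11.
Other parents of W_5's children:
  W_6 also has parent W_4.
  W_8 also has parents W_0, W_3.
  W_9 also has parents W_0, W_1, W_4.
  W_11 also has parents W_7, W_8.
So the Markov blanket of W_5 is {W_0, W_1, W_3, W_4, W_6, W_7, W_8, W_9, W_11}.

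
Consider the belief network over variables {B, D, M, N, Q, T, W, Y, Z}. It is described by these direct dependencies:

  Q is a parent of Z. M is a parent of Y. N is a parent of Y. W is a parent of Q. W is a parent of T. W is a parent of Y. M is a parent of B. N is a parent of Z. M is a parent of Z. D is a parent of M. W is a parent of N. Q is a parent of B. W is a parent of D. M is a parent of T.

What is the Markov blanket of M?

{B, D, N, Q, T, W, Y, Z}

Parents of M: D.
M has children B, T, Y, Z.
Co-parents of M (other parents of its children):
  B's other parent is Q.
  T also has parent W.
  Z's other parents are N, Q.
  Y's other parents are N, W.
Taking the union gives {B, D, N, Q, T, W, Y, Z}.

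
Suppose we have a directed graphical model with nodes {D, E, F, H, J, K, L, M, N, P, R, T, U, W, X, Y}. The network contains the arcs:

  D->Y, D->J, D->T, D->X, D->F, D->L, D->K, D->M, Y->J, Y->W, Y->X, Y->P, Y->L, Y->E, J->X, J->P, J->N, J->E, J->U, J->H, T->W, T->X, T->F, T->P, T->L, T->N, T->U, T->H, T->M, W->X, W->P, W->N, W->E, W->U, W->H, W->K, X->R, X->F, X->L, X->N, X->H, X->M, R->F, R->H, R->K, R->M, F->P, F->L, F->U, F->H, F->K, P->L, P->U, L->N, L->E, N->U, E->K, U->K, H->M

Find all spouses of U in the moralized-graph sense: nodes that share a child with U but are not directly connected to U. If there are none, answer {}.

{D, E, R}

Children of U: K.
  parents(K) \ {U} = {D, E, F, R, W}.
Excluding nodes already adjacent to U (F, J, K, N, P, T, W), the co-parent-only contribution is {D, E, R}.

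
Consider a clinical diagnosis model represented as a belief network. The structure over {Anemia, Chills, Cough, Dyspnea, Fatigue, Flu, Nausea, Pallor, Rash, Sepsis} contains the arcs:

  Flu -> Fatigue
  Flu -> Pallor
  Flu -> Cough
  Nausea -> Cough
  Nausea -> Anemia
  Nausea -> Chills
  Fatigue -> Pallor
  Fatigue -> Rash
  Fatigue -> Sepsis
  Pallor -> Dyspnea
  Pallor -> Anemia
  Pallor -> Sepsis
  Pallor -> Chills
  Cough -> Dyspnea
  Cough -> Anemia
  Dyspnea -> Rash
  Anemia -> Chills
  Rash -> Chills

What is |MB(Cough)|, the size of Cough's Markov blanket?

By definition, MB(Cough) is built from Cough's parents, Cough's children, and the co-parents of Cough.
Cough has children Anemia, Dyspnea.
Cough has parents Flu, Nausea.
For each child, the remaining parents (spouses of Cough):
  Dyspnea: Pallor
  Anemia: Nausea, Pallor
MB(Cough) = {Anemia, Dyspnea, Flu, Nausea, Pallor}, which has 5 nodes.

5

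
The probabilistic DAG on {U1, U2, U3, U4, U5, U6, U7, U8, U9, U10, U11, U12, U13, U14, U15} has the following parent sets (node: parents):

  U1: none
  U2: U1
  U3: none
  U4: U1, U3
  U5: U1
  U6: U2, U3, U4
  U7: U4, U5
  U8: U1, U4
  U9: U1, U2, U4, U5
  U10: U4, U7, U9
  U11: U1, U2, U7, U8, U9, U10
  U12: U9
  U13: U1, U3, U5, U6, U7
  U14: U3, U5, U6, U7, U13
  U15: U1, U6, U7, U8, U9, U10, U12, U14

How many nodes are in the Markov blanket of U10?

Children of U10: U11, U15.
U10's parents: U4, U7, U9.
Parents of each child, excluding U10:
  U11: U1, U2, U7, U8, U9
  U15: U1, U6, U7, U8, U9, U12, U14
MB(U10) = {U1, U2, U4, U6, U7, U8, U9, U11, U12, U14, U15}, which has 11 nodes.

11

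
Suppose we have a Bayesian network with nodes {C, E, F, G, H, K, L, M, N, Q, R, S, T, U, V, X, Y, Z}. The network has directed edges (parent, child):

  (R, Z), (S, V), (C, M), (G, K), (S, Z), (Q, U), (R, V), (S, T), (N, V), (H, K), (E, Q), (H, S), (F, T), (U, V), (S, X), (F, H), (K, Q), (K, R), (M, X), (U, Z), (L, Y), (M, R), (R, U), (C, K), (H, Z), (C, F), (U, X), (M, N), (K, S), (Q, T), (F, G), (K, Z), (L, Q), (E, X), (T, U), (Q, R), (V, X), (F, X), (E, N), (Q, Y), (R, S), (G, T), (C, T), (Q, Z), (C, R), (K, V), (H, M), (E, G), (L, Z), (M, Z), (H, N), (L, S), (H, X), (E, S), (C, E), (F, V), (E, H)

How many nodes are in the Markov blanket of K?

14

The Markov blanket of a node is its parents, its children, and the other parents of its children.
Children of K: Q, R, S, V, Z.
K's parents: C, G, H.
Other parents of K's children:
  Q also has parents E, L.
  parents(R) \ {K} = {C, M, Q}.
  S's other parents are E, H, L, R.
  V also has parents F, N, R, S, U.
  parents(Z) \ {K} = {H, L, M, Q, R, S, U}.
MB(K) = {C, E, F, G, H, L, M, N, Q, R, S, U, V, Z}, which has 14 nodes.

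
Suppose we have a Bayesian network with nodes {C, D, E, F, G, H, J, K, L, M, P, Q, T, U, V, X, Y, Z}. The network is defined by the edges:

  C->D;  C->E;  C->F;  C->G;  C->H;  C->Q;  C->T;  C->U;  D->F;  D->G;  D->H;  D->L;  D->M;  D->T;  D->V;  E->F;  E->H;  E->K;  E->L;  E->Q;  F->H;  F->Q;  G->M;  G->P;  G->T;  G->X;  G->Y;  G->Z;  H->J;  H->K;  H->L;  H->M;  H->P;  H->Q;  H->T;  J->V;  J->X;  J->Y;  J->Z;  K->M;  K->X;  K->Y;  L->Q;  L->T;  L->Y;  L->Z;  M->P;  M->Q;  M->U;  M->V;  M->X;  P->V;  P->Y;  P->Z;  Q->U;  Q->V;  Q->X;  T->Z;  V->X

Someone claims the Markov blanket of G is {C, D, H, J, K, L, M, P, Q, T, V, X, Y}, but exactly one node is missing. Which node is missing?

Z

G's children: M, P, T, X, Y, Z.
Parents of G: C, D.
Other parents of G's children:
  parents(M) \ {G} = {D, H, K}.
  P also has parents H, M.
  parents(T) \ {G} = {C, D, H, L}.
  parents(X) \ {G} = {J, K, M, Q, V}.
  Y also has parents J, K, L, P.
  parents(Z) \ {G} = {J, L, P, T}.
MB(G) = {C, D, H, J, K, L, M, P, Q, T, V, X, Y, Z}.
Comparing with the claimed set, Z is missing.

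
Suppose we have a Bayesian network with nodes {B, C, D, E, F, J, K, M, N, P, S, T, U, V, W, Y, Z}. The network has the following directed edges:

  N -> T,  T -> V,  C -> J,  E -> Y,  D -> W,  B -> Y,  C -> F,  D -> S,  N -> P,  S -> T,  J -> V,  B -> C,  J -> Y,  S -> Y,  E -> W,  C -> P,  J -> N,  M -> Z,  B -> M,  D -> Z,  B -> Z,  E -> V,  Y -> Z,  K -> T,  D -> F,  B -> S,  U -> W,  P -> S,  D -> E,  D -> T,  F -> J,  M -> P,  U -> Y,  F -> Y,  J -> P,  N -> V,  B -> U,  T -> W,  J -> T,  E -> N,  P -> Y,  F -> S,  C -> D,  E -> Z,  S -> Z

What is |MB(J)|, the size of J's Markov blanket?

Recall MB(v) = parents ∪ children ∪ spouses, where spouses are the other parents of v's children.
Ch(J) = {N, P, T, V, Y}.
Pa(J) = {C, F}.
Co-parents of J (other parents of its children):
  N: E
  P: C, M, N
  T: D, K, N, S
  V: E, N, T
  Y: B, E, F, P, S, U
MB(J) = {B, C, D, E, F, K, M, N, P, S, T, U, V, Y}, which has 14 nodes.

14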